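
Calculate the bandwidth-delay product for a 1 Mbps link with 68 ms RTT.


BDP = bandwidth * RTT
= 1 Mbps * 68 ms
= 1 * 1e6 * 68 / 1000 bits
= 68000 bits
= 8500 bytes
= 8.3008 KB
BDP = 68000 bits (8500 bytes)


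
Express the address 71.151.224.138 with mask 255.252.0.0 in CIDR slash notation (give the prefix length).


Binary: 11111111.11111100.00000000.00000000
Count leading 1s
Prefix: /14


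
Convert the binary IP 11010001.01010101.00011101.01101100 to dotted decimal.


11010001 = 209
01010101 = 85
00011101 = 29
01101100 = 108
IP: 209.85.29.108


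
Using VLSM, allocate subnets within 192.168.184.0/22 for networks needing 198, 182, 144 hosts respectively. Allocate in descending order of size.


198 hosts -> /24 (254 usable): 192.168.184.0/24
182 hosts -> /24 (254 usable): 192.168.185.0/24
144 hosts -> /24 (254 usable): 192.168.186.0/24
Allocation: 192.168.184.0/24 (198 hosts, 254 usable); 192.168.185.0/24 (182 hosts, 254 usable); 192.168.186.0/24 (144 hosts, 254 usable)


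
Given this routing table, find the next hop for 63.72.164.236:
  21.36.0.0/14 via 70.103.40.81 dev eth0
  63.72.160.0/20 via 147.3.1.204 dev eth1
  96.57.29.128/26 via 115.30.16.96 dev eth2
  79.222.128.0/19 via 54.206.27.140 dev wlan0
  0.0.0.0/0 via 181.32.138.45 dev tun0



Longest prefix match for 63.72.164.236:
  /14 21.36.0.0: no
  /20 63.72.160.0: MATCH
  /26 96.57.29.128: no
  /19 79.222.128.0: no
  /0 0.0.0.0: MATCH
Selected: next-hop 147.3.1.204 via eth1 (matched /20)


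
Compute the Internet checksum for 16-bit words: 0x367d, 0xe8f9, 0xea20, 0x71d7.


Sum all words (with carry folding):
+ 0x367d = 0x367d
+ 0xe8f9 = 0x1f77
+ 0xea20 = 0x0998
+ 0x71d7 = 0x7b6f
One's complement: ~0x7b6f
Checksum = 0x8490


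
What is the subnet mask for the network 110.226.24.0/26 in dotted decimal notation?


/26 means 26 network bits, 6 host bits
Binary: 11111111111111111111111111000000
Mask: 255.255.255.192


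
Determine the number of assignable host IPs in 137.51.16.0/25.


Host bits = 32 - 25 = 7
Total addresses = 2^7 = 128
Usable = total - 2 (network and broadcast)
Usable hosts: 126


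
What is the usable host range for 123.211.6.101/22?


Network: 123.211.4.0
Broadcast: 123.211.7.255
First usable = network + 1
Last usable = broadcast - 1
Range: 123.211.4.1 to 123.211.7.254


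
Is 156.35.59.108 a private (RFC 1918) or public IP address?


RFC 1918 private ranges:
  10.0.0.0/8 (10.0.0.0 - 10.255.255.255)
  172.16.0.0/12 (172.16.0.0 - 172.31.255.255)
  192.168.0.0/16 (192.168.0.0 - 192.168.255.255)
Public (not in any RFC 1918 range)


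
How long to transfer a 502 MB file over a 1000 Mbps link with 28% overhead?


Effective throughput = 1000 * (1 - 28/100) = 720 Mbps
File size in Mb = 502 * 8 = 4016 Mb
Time = 4016 / 720
Time = 5.5778 seconds


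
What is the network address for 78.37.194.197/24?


IP:   01001110.00100101.11000010.11000101
Mask: 11111111.11111111.11111111.00000000
AND operation:
Net:  01001110.00100101.11000010.00000000
Network: 78.37.194.0/24


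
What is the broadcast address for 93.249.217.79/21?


Network: 93.249.216.0/21
Host bits = 11
Set all host bits to 1:
Broadcast: 93.249.223.255


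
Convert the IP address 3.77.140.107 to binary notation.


3 = 00000011
77 = 01001101
140 = 10001100
107 = 01101011
Binary: 00000011.01001101.10001100.01101011


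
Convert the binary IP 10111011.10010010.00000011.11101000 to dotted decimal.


10111011 = 187
10010010 = 146
00000011 = 3
11101000 = 232
IP: 187.146.3.232


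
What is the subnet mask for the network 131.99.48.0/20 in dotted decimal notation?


/20 means 20 network bits, 12 host bits
Binary: 11111111111111111111000000000000
Mask: 255.255.240.0


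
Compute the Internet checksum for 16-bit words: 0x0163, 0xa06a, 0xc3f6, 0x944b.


Sum all words (with carry folding):
+ 0x0163 = 0x0163
+ 0xa06a = 0xa1cd
+ 0xc3f6 = 0x65c4
+ 0x944b = 0xfa0f
One's complement: ~0xfa0f
Checksum = 0x05f0


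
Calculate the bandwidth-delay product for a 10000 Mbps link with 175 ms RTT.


BDP = bandwidth * RTT
= 10000 Mbps * 175 ms
= 10000 * 1e6 * 175 / 1000 bits
= 1750000000 bits
= 218750000 bytes
= 213623.0469 KB
BDP = 1750000000 bits (218750000 bytes)


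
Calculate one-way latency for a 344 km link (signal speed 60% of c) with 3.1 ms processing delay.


Speed = 0.6 * 3e5 km/s = 180000 km/s
Propagation delay = 344 / 180000 = 0.0019 s = 1.9111 ms
Processing delay = 3.1 ms
Total one-way latency = 5.0111 ms


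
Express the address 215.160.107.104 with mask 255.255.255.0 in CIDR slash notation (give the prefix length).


Binary: 11111111.11111111.11111111.00000000
Count leading 1s
Prefix: /24


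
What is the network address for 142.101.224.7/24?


IP:   10001110.01100101.11100000.00000111
Mask: 11111111.11111111.11111111.00000000
AND operation:
Net:  10001110.01100101.11100000.00000000
Network: 142.101.224.0/24


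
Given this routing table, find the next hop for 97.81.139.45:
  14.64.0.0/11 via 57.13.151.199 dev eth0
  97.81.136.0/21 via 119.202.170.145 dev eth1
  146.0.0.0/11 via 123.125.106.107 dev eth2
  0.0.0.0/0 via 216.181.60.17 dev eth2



Longest prefix match for 97.81.139.45:
  /11 14.64.0.0: no
  /21 97.81.136.0: MATCH
  /11 146.0.0.0: no
  /0 0.0.0.0: MATCH
Selected: next-hop 119.202.170.145 via eth1 (matched /21)


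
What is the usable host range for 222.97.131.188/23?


Network: 222.97.130.0
Broadcast: 222.97.131.255
First usable = network + 1
Last usable = broadcast - 1
Range: 222.97.130.1 to 222.97.131.254


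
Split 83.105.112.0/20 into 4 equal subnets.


New prefix = 20 + 2 = 22
Each subnet has 1024 addresses
  83.105.112.0/22
  83.105.116.0/22
  83.105.120.0/22
  83.105.124.0/22
Subnets: 83.105.112.0/22, 83.105.116.0/22, 83.105.120.0/22, 83.105.124.0/22


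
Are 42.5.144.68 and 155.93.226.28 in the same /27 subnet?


Mask: 255.255.255.224
42.5.144.68 AND mask = 42.5.144.64
155.93.226.28 AND mask = 155.93.226.0
No, different subnets (42.5.144.64 vs 155.93.226.0)


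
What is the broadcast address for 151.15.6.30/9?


Network: 151.0.0.0/9
Host bits = 23
Set all host bits to 1:
Broadcast: 151.127.255.255


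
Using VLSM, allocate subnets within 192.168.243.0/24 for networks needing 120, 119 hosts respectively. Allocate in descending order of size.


120 hosts -> /25 (126 usable): 192.168.243.0/25
119 hosts -> /25 (126 usable): 192.168.243.128/25
Allocation: 192.168.243.0/25 (120 hosts, 126 usable); 192.168.243.128/25 (119 hosts, 126 usable)


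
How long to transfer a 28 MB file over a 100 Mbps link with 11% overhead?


Effective throughput = 100 * (1 - 11/100) = 89 Mbps
File size in Mb = 28 * 8 = 224 Mb
Time = 224 / 89
Time = 2.5169 seconds


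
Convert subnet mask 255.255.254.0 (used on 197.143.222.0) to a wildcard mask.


Subnet mask: 255.255.254.0
Wildcard = 255.255.255.255 - subnet mask
255 - 255 = 0
255 - 255 = 0
255 - 254 = 1
255 - 0 = 255
Wildcard: 0.0.1.255


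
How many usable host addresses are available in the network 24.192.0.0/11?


Host bits = 32 - 11 = 21
Total addresses = 2^21 = 2097152
Usable = total - 2 (network and broadcast)
Usable hosts: 2097150


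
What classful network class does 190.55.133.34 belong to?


First octet: 190
Binary: 10111110
10xxxxxx -> Class B (128-191)
Class B, default mask 255.255.0.0 (/16)


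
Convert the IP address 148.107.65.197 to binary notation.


148 = 10010100
107 = 01101011
65 = 01000001
197 = 11000101
Binary: 10010100.01101011.01000001.11000101


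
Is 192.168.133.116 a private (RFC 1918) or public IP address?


RFC 1918 private ranges:
  10.0.0.0/8 (10.0.0.0 - 10.255.255.255)
  172.16.0.0/12 (172.16.0.0 - 172.31.255.255)
  192.168.0.0/16 (192.168.0.0 - 192.168.255.255)
Private (in 192.168.0.0/16)


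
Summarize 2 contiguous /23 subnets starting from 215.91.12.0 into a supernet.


Original prefix: /23
Number of subnets: 2 = 2^1
New prefix = 23 - 1 = 22
Supernet: 215.91.12.0/22


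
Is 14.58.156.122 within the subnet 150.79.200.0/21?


Subnet network: 150.79.200.0
Test IP AND mask: 14.58.152.0
No, 14.58.156.122 is not in 150.79.200.0/21


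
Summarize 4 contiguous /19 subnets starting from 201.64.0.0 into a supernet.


Original prefix: /19
Number of subnets: 4 = 2^2
New prefix = 19 - 2 = 17
Supernet: 201.64.0.0/17


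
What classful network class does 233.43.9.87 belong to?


First octet: 233
Binary: 11101001
1110xxxx -> Class D (224-239)
Class D (multicast), default mask N/A


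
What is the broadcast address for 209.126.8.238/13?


Network: 209.120.0.0/13
Host bits = 19
Set all host bits to 1:
Broadcast: 209.127.255.255


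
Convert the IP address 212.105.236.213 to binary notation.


212 = 11010100
105 = 01101001
236 = 11101100
213 = 11010101
Binary: 11010100.01101001.11101100.11010101


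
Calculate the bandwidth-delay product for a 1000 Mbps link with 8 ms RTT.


BDP = bandwidth * RTT
= 1000 Mbps * 8 ms
= 1000 * 1e6 * 8 / 1000 bits
= 8000000 bits
= 1000000 bytes
= 976.5625 KB
BDP = 8000000 bits (1000000 bytes)


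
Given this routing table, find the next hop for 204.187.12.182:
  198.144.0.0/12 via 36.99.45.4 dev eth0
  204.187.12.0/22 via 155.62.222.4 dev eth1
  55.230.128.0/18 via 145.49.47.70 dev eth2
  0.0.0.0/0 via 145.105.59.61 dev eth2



Longest prefix match for 204.187.12.182:
  /12 198.144.0.0: no
  /22 204.187.12.0: MATCH
  /18 55.230.128.0: no
  /0 0.0.0.0: MATCH
Selected: next-hop 155.62.222.4 via eth1 (matched /22)


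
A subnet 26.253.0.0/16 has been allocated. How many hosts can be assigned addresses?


Host bits = 32 - 16 = 16
Total addresses = 2^16 = 65536
Usable = total - 2 (network and broadcast)
Usable hosts: 65534


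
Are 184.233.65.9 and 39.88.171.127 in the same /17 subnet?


Mask: 255.255.128.0
184.233.65.9 AND mask = 184.233.0.0
39.88.171.127 AND mask = 39.88.128.0
No, different subnets (184.233.0.0 vs 39.88.128.0)


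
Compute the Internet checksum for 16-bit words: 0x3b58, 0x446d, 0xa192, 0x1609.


Sum all words (with carry folding):
+ 0x3b58 = 0x3b58
+ 0x446d = 0x7fc5
+ 0xa192 = 0x2158
+ 0x1609 = 0x3761
One's complement: ~0x3761
Checksum = 0xc89e


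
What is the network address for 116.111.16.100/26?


IP:   01110100.01101111.00010000.01100100
Mask: 11111111.11111111.11111111.11000000
AND operation:
Net:  01110100.01101111.00010000.01000000
Network: 116.111.16.64/26


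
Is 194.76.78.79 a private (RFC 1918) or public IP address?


RFC 1918 private ranges:
  10.0.0.0/8 (10.0.0.0 - 10.255.255.255)
  172.16.0.0/12 (172.16.0.0 - 172.31.255.255)
  192.168.0.0/16 (192.168.0.0 - 192.168.255.255)
Public (not in any RFC 1918 range)


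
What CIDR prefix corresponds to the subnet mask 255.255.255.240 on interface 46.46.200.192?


Binary: 11111111.11111111.11111111.11110000
Count leading 1s
Prefix: /28


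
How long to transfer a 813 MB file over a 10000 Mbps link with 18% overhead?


Effective throughput = 10000 * (1 - 18/100) = 8200 Mbps
File size in Mb = 813 * 8 = 6504 Mb
Time = 6504 / 8200
Time = 0.7932 seconds


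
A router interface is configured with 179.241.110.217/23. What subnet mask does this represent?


/23 means 23 network bits, 9 host bits
Binary: 11111111111111111111111000000000
Mask: 255.255.254.0


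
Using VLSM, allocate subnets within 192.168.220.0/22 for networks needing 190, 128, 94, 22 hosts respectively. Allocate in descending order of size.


190 hosts -> /24 (254 usable): 192.168.220.0/24
128 hosts -> /24 (254 usable): 192.168.221.0/24
94 hosts -> /25 (126 usable): 192.168.222.0/25
22 hosts -> /27 (30 usable): 192.168.222.128/27
Allocation: 192.168.220.0/24 (190 hosts, 254 usable); 192.168.221.0/24 (128 hosts, 254 usable); 192.168.222.0/25 (94 hosts, 126 usable); 192.168.222.128/27 (22 hosts, 30 usable)


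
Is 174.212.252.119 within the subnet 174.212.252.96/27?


Subnet network: 174.212.252.96
Test IP AND mask: 174.212.252.96
Yes, 174.212.252.119 is in 174.212.252.96/27


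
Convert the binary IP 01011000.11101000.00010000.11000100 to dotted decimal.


01011000 = 88
11101000 = 232
00010000 = 16
11000100 = 196
IP: 88.232.16.196


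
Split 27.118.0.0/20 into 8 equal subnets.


New prefix = 20 + 3 = 23
Each subnet has 512 addresses
  27.118.0.0/23
  27.118.2.0/23
  27.118.4.0/23
  27.118.6.0/23
  27.118.8.0/23
  27.118.10.0/23
  27.118.12.0/23
  27.118.14.0/23
Subnets: 27.118.0.0/23, 27.118.2.0/23, 27.118.4.0/23, 27.118.6.0/23, 27.118.8.0/23, 27.118.10.0/23, 27.118.12.0/23, 27.118.14.0/23


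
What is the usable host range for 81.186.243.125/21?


Network: 81.186.240.0
Broadcast: 81.186.247.255
First usable = network + 1
Last usable = broadcast - 1
Range: 81.186.240.1 to 81.186.247.254


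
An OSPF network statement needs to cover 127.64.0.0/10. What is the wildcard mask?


Subnet mask: 255.192.0.0
Wildcard = 255.255.255.255 - subnet mask
255 - 255 = 0
255 - 192 = 63
255 - 0 = 255
255 - 0 = 255
Wildcard: 0.63.255.255


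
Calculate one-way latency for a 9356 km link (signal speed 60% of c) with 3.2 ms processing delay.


Speed = 0.6 * 3e5 km/s = 180000 km/s
Propagation delay = 9356 / 180000 = 0.052 s = 51.9778 ms
Processing delay = 3.2 ms
Total one-way latency = 55.1778 ms


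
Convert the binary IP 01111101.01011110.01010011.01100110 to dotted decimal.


01111101 = 125
01011110 = 94
01010011 = 83
01100110 = 102
IP: 125.94.83.102


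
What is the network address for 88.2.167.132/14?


IP:   01011000.00000010.10100111.10000100
Mask: 11111111.11111100.00000000.00000000
AND operation:
Net:  01011000.00000000.00000000.00000000
Network: 88.0.0.0/14


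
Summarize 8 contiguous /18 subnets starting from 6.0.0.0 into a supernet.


Original prefix: /18
Number of subnets: 8 = 2^3
New prefix = 18 - 3 = 15
Supernet: 6.0.0.0/15


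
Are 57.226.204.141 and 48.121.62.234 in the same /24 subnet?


Mask: 255.255.255.0
57.226.204.141 AND mask = 57.226.204.0
48.121.62.234 AND mask = 48.121.62.0
No, different subnets (57.226.204.0 vs 48.121.62.0)


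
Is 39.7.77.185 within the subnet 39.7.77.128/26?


Subnet network: 39.7.77.128
Test IP AND mask: 39.7.77.128
Yes, 39.7.77.185 is in 39.7.77.128/26


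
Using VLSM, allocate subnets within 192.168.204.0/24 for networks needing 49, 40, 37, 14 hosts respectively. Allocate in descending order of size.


49 hosts -> /26 (62 usable): 192.168.204.0/26
40 hosts -> /26 (62 usable): 192.168.204.64/26
37 hosts -> /26 (62 usable): 192.168.204.128/26
14 hosts -> /28 (14 usable): 192.168.204.192/28
Allocation: 192.168.204.0/26 (49 hosts, 62 usable); 192.168.204.64/26 (40 hosts, 62 usable); 192.168.204.128/26 (37 hosts, 62 usable); 192.168.204.192/28 (14 hosts, 14 usable)


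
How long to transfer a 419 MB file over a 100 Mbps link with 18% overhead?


Effective throughput = 100 * (1 - 18/100) = 82 Mbps
File size in Mb = 419 * 8 = 3352 Mb
Time = 3352 / 82
Time = 40.878 seconds


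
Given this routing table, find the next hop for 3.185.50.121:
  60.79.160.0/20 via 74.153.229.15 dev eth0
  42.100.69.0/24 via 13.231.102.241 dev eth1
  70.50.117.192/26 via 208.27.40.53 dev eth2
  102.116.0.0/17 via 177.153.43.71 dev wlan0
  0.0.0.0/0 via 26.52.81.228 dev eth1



Longest prefix match for 3.185.50.121:
  /20 60.79.160.0: no
  /24 42.100.69.0: no
  /26 70.50.117.192: no
  /17 102.116.0.0: no
  /0 0.0.0.0: MATCH
Selected: next-hop 26.52.81.228 via eth1 (matched /0)


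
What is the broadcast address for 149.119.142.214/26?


Network: 149.119.142.192/26
Host bits = 6
Set all host bits to 1:
Broadcast: 149.119.142.255


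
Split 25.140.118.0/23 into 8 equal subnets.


New prefix = 23 + 3 = 26
Each subnet has 64 addresses
  25.140.118.0/26
  25.140.118.64/26
  25.140.118.128/26
  25.140.118.192/26
  25.140.119.0/26
  25.140.119.64/26
  25.140.119.128/26
  25.140.119.192/26
Subnets: 25.140.118.0/26, 25.140.118.64/26, 25.140.118.128/26, 25.140.118.192/26, 25.140.119.0/26, 25.140.119.64/26, 25.140.119.128/26, 25.140.119.192/26


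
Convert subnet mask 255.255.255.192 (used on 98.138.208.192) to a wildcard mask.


Subnet mask: 255.255.255.192
Wildcard = 255.255.255.255 - subnet mask
255 - 255 = 0
255 - 255 = 0
255 - 255 = 0
255 - 192 = 63
Wildcard: 0.0.0.63


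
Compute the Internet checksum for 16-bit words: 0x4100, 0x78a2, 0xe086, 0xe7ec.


Sum all words (with carry folding):
+ 0x4100 = 0x4100
+ 0x78a2 = 0xb9a2
+ 0xe086 = 0x9a29
+ 0xe7ec = 0x8216
One's complement: ~0x8216
Checksum = 0x7de9


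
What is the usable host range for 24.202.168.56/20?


Network: 24.202.160.0
Broadcast: 24.202.175.255
First usable = network + 1
Last usable = broadcast - 1
Range: 24.202.160.1 to 24.202.175.254


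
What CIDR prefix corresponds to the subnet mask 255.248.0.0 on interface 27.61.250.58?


Binary: 11111111.11111000.00000000.00000000
Count leading 1s
Prefix: /13


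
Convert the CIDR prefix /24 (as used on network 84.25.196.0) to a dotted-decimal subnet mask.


/24 means 24 network bits, 8 host bits
Binary: 11111111111111111111111100000000
Mask: 255.255.255.0


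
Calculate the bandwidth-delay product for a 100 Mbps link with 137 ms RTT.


BDP = bandwidth * RTT
= 100 Mbps * 137 ms
= 100 * 1e6 * 137 / 1000 bits
= 13700000 bits
= 1712500 bytes
= 1672.3633 KB
BDP = 13700000 bits (1712500 bytes)


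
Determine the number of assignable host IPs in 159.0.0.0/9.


Host bits = 32 - 9 = 23
Total addresses = 2^23 = 8388608
Usable = total - 2 (network and broadcast)
Usable hosts: 8388606


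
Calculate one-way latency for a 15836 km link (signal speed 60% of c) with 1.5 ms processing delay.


Speed = 0.6 * 3e5 km/s = 180000 km/s
Propagation delay = 15836 / 180000 = 0.088 s = 87.9778 ms
Processing delay = 1.5 ms
Total one-way latency = 89.4778 ms


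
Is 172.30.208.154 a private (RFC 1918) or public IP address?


RFC 1918 private ranges:
  10.0.0.0/8 (10.0.0.0 - 10.255.255.255)
  172.16.0.0/12 (172.16.0.0 - 172.31.255.255)
  192.168.0.0/16 (192.168.0.0 - 192.168.255.255)
Private (in 172.16.0.0/12)


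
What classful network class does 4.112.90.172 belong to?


First octet: 4
Binary: 00000100
0xxxxxxx -> Class A (1-126)
Class A, default mask 255.0.0.0 (/8)


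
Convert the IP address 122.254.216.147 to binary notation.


122 = 01111010
254 = 11111110
216 = 11011000
147 = 10010011
Binary: 01111010.11111110.11011000.10010011


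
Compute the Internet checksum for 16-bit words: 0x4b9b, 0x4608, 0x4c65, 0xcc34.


Sum all words (with carry folding):
+ 0x4b9b = 0x4b9b
+ 0x4608 = 0x91a3
+ 0x4c65 = 0xde08
+ 0xcc34 = 0xaa3d
One's complement: ~0xaa3d
Checksum = 0x55c2


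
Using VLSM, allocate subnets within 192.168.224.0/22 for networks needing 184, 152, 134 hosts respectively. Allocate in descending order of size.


184 hosts -> /24 (254 usable): 192.168.224.0/24
152 hosts -> /24 (254 usable): 192.168.225.0/24
134 hosts -> /24 (254 usable): 192.168.226.0/24
Allocation: 192.168.224.0/24 (184 hosts, 254 usable); 192.168.225.0/24 (152 hosts, 254 usable); 192.168.226.0/24 (134 hosts, 254 usable)


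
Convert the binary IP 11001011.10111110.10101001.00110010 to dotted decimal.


11001011 = 203
10111110 = 190
10101001 = 169
00110010 = 50
IP: 203.190.169.50


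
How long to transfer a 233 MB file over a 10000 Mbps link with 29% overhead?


Effective throughput = 10000 * (1 - 29/100) = 7100 Mbps
File size in Mb = 233 * 8 = 1864 Mb
Time = 1864 / 7100
Time = 0.2625 seconds


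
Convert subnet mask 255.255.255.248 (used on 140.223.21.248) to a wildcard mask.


Subnet mask: 255.255.255.248
Wildcard = 255.255.255.255 - subnet mask
255 - 255 = 0
255 - 255 = 0
255 - 255 = 0
255 - 248 = 7
Wildcard: 0.0.0.7


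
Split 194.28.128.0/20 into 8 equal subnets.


New prefix = 20 + 3 = 23
Each subnet has 512 addresses
  194.28.128.0/23
  194.28.130.0/23
  194.28.132.0/23
  194.28.134.0/23
  194.28.136.0/23
  194.28.138.0/23
  194.28.140.0/23
  194.28.142.0/23
Subnets: 194.28.128.0/23, 194.28.130.0/23, 194.28.132.0/23, 194.28.134.0/23, 194.28.136.0/23, 194.28.138.0/23, 194.28.140.0/23, 194.28.142.0/23


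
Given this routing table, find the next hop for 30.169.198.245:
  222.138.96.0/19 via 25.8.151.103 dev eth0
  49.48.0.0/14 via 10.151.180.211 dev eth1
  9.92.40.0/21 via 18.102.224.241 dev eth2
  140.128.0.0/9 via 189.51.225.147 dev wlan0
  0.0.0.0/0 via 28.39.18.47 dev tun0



Longest prefix match for 30.169.198.245:
  /19 222.138.96.0: no
  /14 49.48.0.0: no
  /21 9.92.40.0: no
  /9 140.128.0.0: no
  /0 0.0.0.0: MATCH
Selected: next-hop 28.39.18.47 via tun0 (matched /0)


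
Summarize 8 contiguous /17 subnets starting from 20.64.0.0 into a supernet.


Original prefix: /17
Number of subnets: 8 = 2^3
New prefix = 17 - 3 = 14
Supernet: 20.64.0.0/14


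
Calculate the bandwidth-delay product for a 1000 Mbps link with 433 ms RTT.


BDP = bandwidth * RTT
= 1000 Mbps * 433 ms
= 1000 * 1e6 * 433 / 1000 bits
= 433000000 bits
= 54125000 bytes
= 52856.4453 KB
BDP = 433000000 bits (54125000 bytes)


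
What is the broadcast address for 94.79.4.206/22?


Network: 94.79.4.0/22
Host bits = 10
Set all host bits to 1:
Broadcast: 94.79.7.255


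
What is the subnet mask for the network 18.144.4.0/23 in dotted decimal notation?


/23 means 23 network bits, 9 host bits
Binary: 11111111111111111111111000000000
Mask: 255.255.254.0


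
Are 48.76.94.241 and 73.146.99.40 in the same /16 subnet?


Mask: 255.255.0.0
48.76.94.241 AND mask = 48.76.0.0
73.146.99.40 AND mask = 73.146.0.0
No, different subnets (48.76.0.0 vs 73.146.0.0)


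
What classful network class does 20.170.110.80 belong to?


First octet: 20
Binary: 00010100
0xxxxxxx -> Class A (1-126)
Class A, default mask 255.0.0.0 (/8)


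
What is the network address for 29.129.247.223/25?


IP:   00011101.10000001.11110111.11011111
Mask: 11111111.11111111.11111111.10000000
AND operation:
Net:  00011101.10000001.11110111.10000000
Network: 29.129.247.128/25


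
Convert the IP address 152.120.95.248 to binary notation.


152 = 10011000
120 = 01111000
95 = 01011111
248 = 11111000
Binary: 10011000.01111000.01011111.11111000


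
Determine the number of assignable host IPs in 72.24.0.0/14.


Host bits = 32 - 14 = 18
Total addresses = 2^18 = 262144
Usable = total - 2 (network and broadcast)
Usable hosts: 262142


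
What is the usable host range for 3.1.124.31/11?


Network: 3.0.0.0
Broadcast: 3.31.255.255
First usable = network + 1
Last usable = broadcast - 1
Range: 3.0.0.1 to 3.31.255.254


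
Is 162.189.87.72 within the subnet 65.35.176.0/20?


Subnet network: 65.35.176.0
Test IP AND mask: 162.189.80.0
No, 162.189.87.72 is not in 65.35.176.0/20


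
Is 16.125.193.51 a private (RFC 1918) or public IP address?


RFC 1918 private ranges:
  10.0.0.0/8 (10.0.0.0 - 10.255.255.255)
  172.16.0.0/12 (172.16.0.0 - 172.31.255.255)
  192.168.0.0/16 (192.168.0.0 - 192.168.255.255)
Public (not in any RFC 1918 range)


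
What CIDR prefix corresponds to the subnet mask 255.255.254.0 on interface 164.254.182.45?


Binary: 11111111.11111111.11111110.00000000
Count leading 1s
Prefix: /23


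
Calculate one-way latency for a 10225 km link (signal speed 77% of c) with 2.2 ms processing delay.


Speed = 0.77 * 3e5 km/s = 231000 km/s
Propagation delay = 10225 / 231000 = 0.0443 s = 44.2641 ms
Processing delay = 2.2 ms
Total one-way latency = 46.4641 ms


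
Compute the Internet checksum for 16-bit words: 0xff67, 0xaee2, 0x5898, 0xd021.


Sum all words (with carry folding):
+ 0xff67 = 0xff67
+ 0xaee2 = 0xae4a
+ 0x5898 = 0x06e3
+ 0xd021 = 0xd704
One's complement: ~0xd704
Checksum = 0x28fb


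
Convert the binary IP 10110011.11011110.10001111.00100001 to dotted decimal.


10110011 = 179
11011110 = 222
10001111 = 143
00100001 = 33
IP: 179.222.143.33


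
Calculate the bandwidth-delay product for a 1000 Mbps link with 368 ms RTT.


BDP = bandwidth * RTT
= 1000 Mbps * 368 ms
= 1000 * 1e6 * 368 / 1000 bits
= 368000000 bits
= 46000000 bytes
= 44921.875 KB
BDP = 368000000 bits (46000000 bytes)


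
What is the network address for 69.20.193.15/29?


IP:   01000101.00010100.11000001.00001111
Mask: 11111111.11111111.11111111.11111000
AND operation:
Net:  01000101.00010100.11000001.00001000
Network: 69.20.193.8/29


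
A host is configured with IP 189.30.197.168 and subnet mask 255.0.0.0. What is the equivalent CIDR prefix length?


Binary: 11111111.00000000.00000000.00000000
Count leading 1s
Prefix: /8


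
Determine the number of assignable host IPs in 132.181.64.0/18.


Host bits = 32 - 18 = 14
Total addresses = 2^14 = 16384
Usable = total - 2 (network and broadcast)
Usable hosts: 16382


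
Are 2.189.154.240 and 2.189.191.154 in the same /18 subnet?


Mask: 255.255.192.0
2.189.154.240 AND mask = 2.189.128.0
2.189.191.154 AND mask = 2.189.128.0
Yes, same subnet (2.189.128.0)


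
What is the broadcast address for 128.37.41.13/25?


Network: 128.37.41.0/25
Host bits = 7
Set all host bits to 1:
Broadcast: 128.37.41.127


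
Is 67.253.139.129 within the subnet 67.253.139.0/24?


Subnet network: 67.253.139.0
Test IP AND mask: 67.253.139.0
Yes, 67.253.139.129 is in 67.253.139.0/24


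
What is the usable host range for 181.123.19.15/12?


Network: 181.112.0.0
Broadcast: 181.127.255.255
First usable = network + 1
Last usable = broadcast - 1
Range: 181.112.0.1 to 181.127.255.254


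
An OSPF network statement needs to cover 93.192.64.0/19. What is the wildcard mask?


Subnet mask: 255.255.224.0
Wildcard = 255.255.255.255 - subnet mask
255 - 255 = 0
255 - 255 = 0
255 - 224 = 31
255 - 0 = 255
Wildcard: 0.0.31.255


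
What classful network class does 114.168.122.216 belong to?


First octet: 114
Binary: 01110010
0xxxxxxx -> Class A (1-126)
Class A, default mask 255.0.0.0 (/8)


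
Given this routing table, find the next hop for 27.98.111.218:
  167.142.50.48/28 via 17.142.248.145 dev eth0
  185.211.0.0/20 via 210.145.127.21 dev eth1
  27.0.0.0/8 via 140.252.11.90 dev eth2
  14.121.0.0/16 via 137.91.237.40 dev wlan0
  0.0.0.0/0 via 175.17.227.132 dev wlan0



Longest prefix match for 27.98.111.218:
  /28 167.142.50.48: no
  /20 185.211.0.0: no
  /8 27.0.0.0: MATCH
  /16 14.121.0.0: no
  /0 0.0.0.0: MATCH
Selected: next-hop 140.252.11.90 via eth2 (matched /8)


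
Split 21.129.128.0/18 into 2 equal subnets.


New prefix = 18 + 1 = 19
Each subnet has 8192 addresses
  21.129.128.0/19
  21.129.160.0/19
Subnets: 21.129.128.0/19, 21.129.160.0/19


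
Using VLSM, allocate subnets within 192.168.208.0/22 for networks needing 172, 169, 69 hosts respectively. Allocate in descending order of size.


172 hosts -> /24 (254 usable): 192.168.208.0/24
169 hosts -> /24 (254 usable): 192.168.209.0/24
69 hosts -> /25 (126 usable): 192.168.210.0/25
Allocation: 192.168.208.0/24 (172 hosts, 254 usable); 192.168.209.0/24 (169 hosts, 254 usable); 192.168.210.0/25 (69 hosts, 126 usable)


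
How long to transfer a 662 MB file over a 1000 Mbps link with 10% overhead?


Effective throughput = 1000 * (1 - 10/100) = 900 Mbps
File size in Mb = 662 * 8 = 5296 Mb
Time = 5296 / 900
Time = 5.8844 seconds


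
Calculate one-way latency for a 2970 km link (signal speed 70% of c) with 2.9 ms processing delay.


Speed = 0.7 * 3e5 km/s = 210000 km/s
Propagation delay = 2970 / 210000 = 0.0141 s = 14.1429 ms
Processing delay = 2.9 ms
Total one-way latency = 17.0429 ms


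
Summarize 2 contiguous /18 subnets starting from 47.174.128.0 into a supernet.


Original prefix: /18
Number of subnets: 2 = 2^1
New prefix = 18 - 1 = 17
Supernet: 47.174.128.0/17


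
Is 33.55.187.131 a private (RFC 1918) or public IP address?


RFC 1918 private ranges:
  10.0.0.0/8 (10.0.0.0 - 10.255.255.255)
  172.16.0.0/12 (172.16.0.0 - 172.31.255.255)
  192.168.0.0/16 (192.168.0.0 - 192.168.255.255)
Public (not in any RFC 1918 range)


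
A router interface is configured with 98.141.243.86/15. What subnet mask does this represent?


/15 means 15 network bits, 17 host bits
Binary: 11111111111111100000000000000000
Mask: 255.254.0.0


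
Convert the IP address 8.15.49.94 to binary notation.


8 = 00001000
15 = 00001111
49 = 00110001
94 = 01011110
Binary: 00001000.00001111.00110001.01011110


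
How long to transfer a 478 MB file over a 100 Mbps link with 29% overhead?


Effective throughput = 100 * (1 - 29/100) = 71 Mbps
File size in Mb = 478 * 8 = 3824 Mb
Time = 3824 / 71
Time = 53.8592 seconds


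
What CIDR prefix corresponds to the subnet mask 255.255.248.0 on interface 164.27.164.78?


Binary: 11111111.11111111.11111000.00000000
Count leading 1s
Prefix: /21


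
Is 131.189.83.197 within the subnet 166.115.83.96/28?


Subnet network: 166.115.83.96
Test IP AND mask: 131.189.83.192
No, 131.189.83.197 is not in 166.115.83.96/28


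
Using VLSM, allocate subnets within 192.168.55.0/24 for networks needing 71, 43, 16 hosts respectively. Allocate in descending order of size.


71 hosts -> /25 (126 usable): 192.168.55.0/25
43 hosts -> /26 (62 usable): 192.168.55.128/26
16 hosts -> /27 (30 usable): 192.168.55.192/27
Allocation: 192.168.55.0/25 (71 hosts, 126 usable); 192.168.55.128/26 (43 hosts, 62 usable); 192.168.55.192/27 (16 hosts, 30 usable)


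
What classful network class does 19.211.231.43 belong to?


First octet: 19
Binary: 00010011
0xxxxxxx -> Class A (1-126)
Class A, default mask 255.0.0.0 (/8)


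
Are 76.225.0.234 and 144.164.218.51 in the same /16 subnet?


Mask: 255.255.0.0
76.225.0.234 AND mask = 76.225.0.0
144.164.218.51 AND mask = 144.164.0.0
No, different subnets (76.225.0.0 vs 144.164.0.0)


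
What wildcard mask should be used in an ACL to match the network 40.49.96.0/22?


Subnet mask: 255.255.252.0
Wildcard = 255.255.255.255 - subnet mask
255 - 255 = 0
255 - 255 = 0
255 - 252 = 3
255 - 0 = 255
Wildcard: 0.0.3.255


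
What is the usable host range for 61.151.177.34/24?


Network: 61.151.177.0
Broadcast: 61.151.177.255
First usable = network + 1
Last usable = broadcast - 1
Range: 61.151.177.1 to 61.151.177.254


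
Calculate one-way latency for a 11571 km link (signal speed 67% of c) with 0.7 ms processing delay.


Speed = 0.67 * 3e5 km/s = 201000 km/s
Propagation delay = 11571 / 201000 = 0.0576 s = 57.5672 ms
Processing delay = 0.7 ms
Total one-way latency = 58.2672 ms


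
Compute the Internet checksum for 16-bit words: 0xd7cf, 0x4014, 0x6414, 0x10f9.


Sum all words (with carry folding):
+ 0xd7cf = 0xd7cf
+ 0x4014 = 0x17e4
+ 0x6414 = 0x7bf8
+ 0x10f9 = 0x8cf1
One's complement: ~0x8cf1
Checksum = 0x730e


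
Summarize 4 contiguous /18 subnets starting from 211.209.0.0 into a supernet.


Original prefix: /18
Number of subnets: 4 = 2^2
New prefix = 18 - 2 = 16
Supernet: 211.209.0.0/16


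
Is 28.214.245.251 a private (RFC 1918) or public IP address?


RFC 1918 private ranges:
  10.0.0.0/8 (10.0.0.0 - 10.255.255.255)
  172.16.0.0/12 (172.16.0.0 - 172.31.255.255)
  192.168.0.0/16 (192.168.0.0 - 192.168.255.255)
Public (not in any RFC 1918 range)


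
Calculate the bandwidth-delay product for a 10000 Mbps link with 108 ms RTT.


BDP = bandwidth * RTT
= 10000 Mbps * 108 ms
= 10000 * 1e6 * 108 / 1000 bits
= 1080000000 bits
= 135000000 bytes
= 131835.9375 KB
BDP = 1080000000 bits (135000000 bytes)


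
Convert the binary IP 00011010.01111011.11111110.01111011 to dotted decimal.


00011010 = 26
01111011 = 123
11111110 = 254
01111011 = 123
IP: 26.123.254.123


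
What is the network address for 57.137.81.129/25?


IP:   00111001.10001001.01010001.10000001
Mask: 11111111.11111111.11111111.10000000
AND operation:
Net:  00111001.10001001.01010001.10000000
Network: 57.137.81.128/25


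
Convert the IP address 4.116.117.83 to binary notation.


4 = 00000100
116 = 01110100
117 = 01110101
83 = 01010011
Binary: 00000100.01110100.01110101.01010011


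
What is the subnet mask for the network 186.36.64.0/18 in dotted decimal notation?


/18 means 18 network bits, 14 host bits
Binary: 11111111111111111100000000000000
Mask: 255.255.192.0


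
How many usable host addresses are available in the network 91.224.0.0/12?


Host bits = 32 - 12 = 20
Total addresses = 2^20 = 1048576
Usable = total - 2 (network and broadcast)
Usable hosts: 1048574


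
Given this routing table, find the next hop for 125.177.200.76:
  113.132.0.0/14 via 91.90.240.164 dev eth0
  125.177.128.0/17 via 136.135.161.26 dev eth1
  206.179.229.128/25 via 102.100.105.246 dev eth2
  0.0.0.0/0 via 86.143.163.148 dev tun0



Longest prefix match for 125.177.200.76:
  /14 113.132.0.0: no
  /17 125.177.128.0: MATCH
  /25 206.179.229.128: no
  /0 0.0.0.0: MATCH
Selected: next-hop 136.135.161.26 via eth1 (matched /17)


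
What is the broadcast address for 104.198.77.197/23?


Network: 104.198.76.0/23
Host bits = 9
Set all host bits to 1:
Broadcast: 104.198.77.255


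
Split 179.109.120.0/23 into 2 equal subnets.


New prefix = 23 + 1 = 24
Each subnet has 256 addresses
  179.109.120.0/24
  179.109.121.0/24
Subnets: 179.109.120.0/24, 179.109.121.0/24


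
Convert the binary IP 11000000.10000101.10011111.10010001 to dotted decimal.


11000000 = 192
10000101 = 133
10011111 = 159
10010001 = 145
IP: 192.133.159.145


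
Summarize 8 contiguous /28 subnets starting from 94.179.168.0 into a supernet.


Original prefix: /28
Number of subnets: 8 = 2^3
New prefix = 28 - 3 = 25
Supernet: 94.179.168.0/25


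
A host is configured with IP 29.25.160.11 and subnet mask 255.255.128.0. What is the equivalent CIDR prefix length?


Binary: 11111111.11111111.10000000.00000000
Count leading 1s
Prefix: /17


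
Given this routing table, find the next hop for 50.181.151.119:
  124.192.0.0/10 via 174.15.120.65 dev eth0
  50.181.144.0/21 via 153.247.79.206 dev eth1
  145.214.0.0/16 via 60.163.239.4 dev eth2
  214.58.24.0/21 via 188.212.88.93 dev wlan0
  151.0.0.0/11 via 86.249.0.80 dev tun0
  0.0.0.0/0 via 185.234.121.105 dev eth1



Longest prefix match for 50.181.151.119:
  /10 124.192.0.0: no
  /21 50.181.144.0: MATCH
  /16 145.214.0.0: no
  /21 214.58.24.0: no
  /11 151.0.0.0: no
  /0 0.0.0.0: MATCH
Selected: next-hop 153.247.79.206 via eth1 (matched /21)


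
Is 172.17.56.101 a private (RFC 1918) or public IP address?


RFC 1918 private ranges:
  10.0.0.0/8 (10.0.0.0 - 10.255.255.255)
  172.16.0.0/12 (172.16.0.0 - 172.31.255.255)
  192.168.0.0/16 (192.168.0.0 - 192.168.255.255)
Private (in 172.16.0.0/12)


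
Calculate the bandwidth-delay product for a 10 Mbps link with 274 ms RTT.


BDP = bandwidth * RTT
= 10 Mbps * 274 ms
= 10 * 1e6 * 274 / 1000 bits
= 2740000 bits
= 342500 bytes
= 334.4727 KB
BDP = 2740000 bits (342500 bytes)


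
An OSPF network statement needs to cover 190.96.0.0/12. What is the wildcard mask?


Subnet mask: 255.240.0.0
Wildcard = 255.255.255.255 - subnet mask
255 - 255 = 0
255 - 240 = 15
255 - 0 = 255
255 - 0 = 255
Wildcard: 0.15.255.255


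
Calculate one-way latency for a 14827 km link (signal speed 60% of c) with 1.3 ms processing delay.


Speed = 0.6 * 3e5 km/s = 180000 km/s
Propagation delay = 14827 / 180000 = 0.0824 s = 82.3722 ms
Processing delay = 1.3 ms
Total one-way latency = 83.6722 ms


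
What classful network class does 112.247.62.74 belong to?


First octet: 112
Binary: 01110000
0xxxxxxx -> Class A (1-126)
Class A, default mask 255.0.0.0 (/8)


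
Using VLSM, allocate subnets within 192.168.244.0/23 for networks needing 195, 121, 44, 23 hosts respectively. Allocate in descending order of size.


195 hosts -> /24 (254 usable): 192.168.244.0/24
121 hosts -> /25 (126 usable): 192.168.245.0/25
44 hosts -> /26 (62 usable): 192.168.245.128/26
23 hosts -> /27 (30 usable): 192.168.245.192/27
Allocation: 192.168.244.0/24 (195 hosts, 254 usable); 192.168.245.0/25 (121 hosts, 126 usable); 192.168.245.128/26 (44 hosts, 62 usable); 192.168.245.192/27 (23 hosts, 30 usable)


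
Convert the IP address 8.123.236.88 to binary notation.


8 = 00001000
123 = 01111011
236 = 11101100
88 = 01011000
Binary: 00001000.01111011.11101100.01011000


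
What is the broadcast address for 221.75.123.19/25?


Network: 221.75.123.0/25
Host bits = 7
Set all host bits to 1:
Broadcast: 221.75.123.127


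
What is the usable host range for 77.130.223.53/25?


Network: 77.130.223.0
Broadcast: 77.130.223.127
First usable = network + 1
Last usable = broadcast - 1
Range: 77.130.223.1 to 77.130.223.126


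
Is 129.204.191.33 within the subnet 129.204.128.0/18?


Subnet network: 129.204.128.0
Test IP AND mask: 129.204.128.0
Yes, 129.204.191.33 is in 129.204.128.0/18


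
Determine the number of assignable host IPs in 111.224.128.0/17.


Host bits = 32 - 17 = 15
Total addresses = 2^15 = 32768
Usable = total - 2 (network and broadcast)
Usable hosts: 32766


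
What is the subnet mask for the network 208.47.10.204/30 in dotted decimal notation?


/30 means 30 network bits, 2 host bits
Binary: 11111111111111111111111111111100
Mask: 255.255.255.252


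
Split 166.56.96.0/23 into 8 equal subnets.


New prefix = 23 + 3 = 26
Each subnet has 64 addresses
  166.56.96.0/26
  166.56.96.64/26
  166.56.96.128/26
  166.56.96.192/26
  166.56.97.0/26
  166.56.97.64/26
  166.56.97.128/26
  166.56.97.192/26
Subnets: 166.56.96.0/26, 166.56.96.64/26, 166.56.96.128/26, 166.56.96.192/26, 166.56.97.0/26, 166.56.97.64/26, 166.56.97.128/26, 166.56.97.192/26


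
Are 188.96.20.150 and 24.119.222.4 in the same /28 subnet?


Mask: 255.255.255.240
188.96.20.150 AND mask = 188.96.20.144
24.119.222.4 AND mask = 24.119.222.0
No, different subnets (188.96.20.144 vs 24.119.222.0)


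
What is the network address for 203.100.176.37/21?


IP:   11001011.01100100.10110000.00100101
Mask: 11111111.11111111.11111000.00000000
AND operation:
Net:  11001011.01100100.10110000.00000000
Network: 203.100.176.0/21


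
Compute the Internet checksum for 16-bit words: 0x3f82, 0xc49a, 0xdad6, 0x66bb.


Sum all words (with carry folding):
+ 0x3f82 = 0x3f82
+ 0xc49a = 0x041d
+ 0xdad6 = 0xdef3
+ 0x66bb = 0x45af
One's complement: ~0x45af
Checksum = 0xba50


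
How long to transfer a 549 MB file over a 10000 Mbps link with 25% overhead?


Effective throughput = 10000 * (1 - 25/100) = 7500 Mbps
File size in Mb = 549 * 8 = 4392 Mb
Time = 4392 / 7500
Time = 0.5856 seconds


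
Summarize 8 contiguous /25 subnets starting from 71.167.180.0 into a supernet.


Original prefix: /25
Number of subnets: 8 = 2^3
New prefix = 25 - 3 = 22
Supernet: 71.167.180.0/22


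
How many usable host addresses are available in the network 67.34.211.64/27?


Host bits = 32 - 27 = 5
Total addresses = 2^5 = 32
Usable = total - 2 (network and broadcast)
Usable hosts: 30


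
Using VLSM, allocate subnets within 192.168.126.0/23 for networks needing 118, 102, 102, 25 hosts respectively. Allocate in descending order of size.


118 hosts -> /25 (126 usable): 192.168.126.0/25
102 hosts -> /25 (126 usable): 192.168.126.128/25
102 hosts -> /25 (126 usable): 192.168.127.0/25
25 hosts -> /27 (30 usable): 192.168.127.128/27
Allocation: 192.168.126.0/25 (118 hosts, 126 usable); 192.168.126.128/25 (102 hosts, 126 usable); 192.168.127.0/25 (102 hosts, 126 usable); 192.168.127.128/27 (25 hosts, 30 usable)


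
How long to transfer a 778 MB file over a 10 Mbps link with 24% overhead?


Effective throughput = 10 * (1 - 24/100) = 7.6 Mbps
File size in Mb = 778 * 8 = 6224 Mb
Time = 6224 / 7.6
Time = 818.9474 seconds


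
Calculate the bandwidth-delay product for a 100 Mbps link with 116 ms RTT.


BDP = bandwidth * RTT
= 100 Mbps * 116 ms
= 100 * 1e6 * 116 / 1000 bits
= 11600000 bits
= 1450000 bytes
= 1416.0156 KB
BDP = 11600000 bits (1450000 bytes)
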